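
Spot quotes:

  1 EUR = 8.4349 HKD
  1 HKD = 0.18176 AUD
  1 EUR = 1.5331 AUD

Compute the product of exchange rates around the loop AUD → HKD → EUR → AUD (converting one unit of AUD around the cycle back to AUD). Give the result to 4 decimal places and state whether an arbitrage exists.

1.0000 (no arbitrage)

Around AUD → HKD → EUR → AUD: 1 ÷ 0.18176 ÷ 8.4349 × 1.5331 = 0.999982
Product ≈ 1 (deviation 0.002%, within rounding noise).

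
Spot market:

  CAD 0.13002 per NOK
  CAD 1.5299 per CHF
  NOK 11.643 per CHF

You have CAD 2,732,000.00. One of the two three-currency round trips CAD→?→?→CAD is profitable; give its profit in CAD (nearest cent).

Profitable loop is CAD → NOK → CHF → CAD:
CAD 2,732,000.00 ÷ 0.13002 = NOK 21,012,151.98
NOK 21,012,151.98 ÷ 11.643 = CHF 1,804,702.57
CHF 1,804,702.57 × 1.5299 = CAD 2,761,014.46
Profit = CAD 2,761,014.46 − CAD 2,732,000.00

Profit: CAD 29,014.46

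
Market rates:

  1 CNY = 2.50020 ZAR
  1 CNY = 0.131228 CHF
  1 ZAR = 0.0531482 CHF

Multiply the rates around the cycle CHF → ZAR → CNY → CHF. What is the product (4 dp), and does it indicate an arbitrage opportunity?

Around CHF → ZAR → CNY → CHF: 1 ÷ 0.0531482 ÷ 2.50020 × 0.131228 = 0.987559
Product < 1; profitable direction is CHF → CNY → ZAR → CHF.

0.9876 (arbitrage exists)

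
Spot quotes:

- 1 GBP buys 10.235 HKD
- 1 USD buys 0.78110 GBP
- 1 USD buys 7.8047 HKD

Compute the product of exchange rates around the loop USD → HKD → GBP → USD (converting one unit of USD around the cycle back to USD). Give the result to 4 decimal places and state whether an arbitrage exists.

Around USD → HKD → GBP → USD: 1 × 7.8047 ÷ 10.235 ÷ 0.78110 = 0.976252
Product < 1; profitable direction is USD → GBP → HKD → USD.

0.9763 (arbitrage exists)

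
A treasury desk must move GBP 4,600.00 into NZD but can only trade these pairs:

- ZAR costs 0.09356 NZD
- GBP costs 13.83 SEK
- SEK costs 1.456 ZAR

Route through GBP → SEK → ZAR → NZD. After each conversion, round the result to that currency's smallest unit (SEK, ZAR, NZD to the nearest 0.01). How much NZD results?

GBP 4,600.00 × 13.83 = SEK 63,618.00
SEK 63,618.00 × 1.456 = ZAR 92,627.81
ZAR 92,627.81 × 0.09356 = NZD 8,666.26

NZD 8,666.26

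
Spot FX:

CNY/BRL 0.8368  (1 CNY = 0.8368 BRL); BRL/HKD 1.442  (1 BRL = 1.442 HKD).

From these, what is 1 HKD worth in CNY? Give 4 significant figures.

HKD/CNY = 0.8287

1 HKD ÷ 1.442 = 0.693481 BRL
0.693481 BRL ÷ 0.8368 = 0.82873 CNY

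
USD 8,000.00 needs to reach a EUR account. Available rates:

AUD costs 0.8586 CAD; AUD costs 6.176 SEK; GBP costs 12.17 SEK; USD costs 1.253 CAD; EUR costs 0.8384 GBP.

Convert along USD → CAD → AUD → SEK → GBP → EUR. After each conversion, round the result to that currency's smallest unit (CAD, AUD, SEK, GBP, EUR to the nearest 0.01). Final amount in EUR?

EUR 7,066.69

USD 8,000.00 × 1.253 = CAD 10,024.00
CAD 10,024.00 ÷ 0.8586 = AUD 11,674.82
AUD 11,674.82 × 6.176 = SEK 72,103.69
SEK 72,103.69 ÷ 12.17 = GBP 5,924.71
GBP 5,924.71 ÷ 0.8384 = EUR 7,066.69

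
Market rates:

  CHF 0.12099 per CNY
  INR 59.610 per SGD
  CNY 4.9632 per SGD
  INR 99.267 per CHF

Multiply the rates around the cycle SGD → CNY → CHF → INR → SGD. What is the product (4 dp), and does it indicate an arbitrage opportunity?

Around SGD → CNY → CHF → INR → SGD: 1 × 4.9632 × 0.12099 × 99.267 ÷ 59.610 = 0.999993
Product ≈ 1 (deviation 0.001%, within rounding noise).

1.0000 (no arbitrage)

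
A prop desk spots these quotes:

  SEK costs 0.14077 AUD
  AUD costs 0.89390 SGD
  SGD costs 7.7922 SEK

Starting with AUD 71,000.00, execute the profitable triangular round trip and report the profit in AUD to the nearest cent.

Profit: AUD 1,410.11

Profitable loop is AUD → SEK → SGD → AUD:
AUD 71,000.00 ÷ 0.14077 = SEK 504,368.83
SEK 504,368.83 ÷ 7.7922 = SGD 64,727.40
SGD 64,727.40 ÷ 0.89390 = AUD 72,410.11
Profit = AUD 72,410.11 − AUD 71,000.00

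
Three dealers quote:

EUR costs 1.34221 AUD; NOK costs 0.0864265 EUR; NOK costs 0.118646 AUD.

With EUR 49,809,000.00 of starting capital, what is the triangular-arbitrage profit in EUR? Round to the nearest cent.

Profit: EUR 1,135,057.02

Profitable loop is EUR → NOK → AUD → EUR:
EUR 49,809,000.00 ÷ 0.0864265 = NOK 576,316,291.88
NOK 576,316,291.88 × 0.118646 = AUD 68,377,622.77
AUD 68,377,622.77 ÷ 1.34221 = EUR 50,944,057.02
Profit = EUR 50,944,057.02 − EUR 49,809,000.00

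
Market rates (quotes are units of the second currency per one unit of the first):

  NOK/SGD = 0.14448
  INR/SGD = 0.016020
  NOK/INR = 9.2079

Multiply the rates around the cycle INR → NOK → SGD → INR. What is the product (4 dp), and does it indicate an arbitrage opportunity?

0.9795 (arbitrage exists)

Around INR → NOK → SGD → INR: 1 ÷ 9.2079 × 0.14448 ÷ 0.016020 = 0.979455
Product < 1; profitable direction is INR → SGD → NOK → INR.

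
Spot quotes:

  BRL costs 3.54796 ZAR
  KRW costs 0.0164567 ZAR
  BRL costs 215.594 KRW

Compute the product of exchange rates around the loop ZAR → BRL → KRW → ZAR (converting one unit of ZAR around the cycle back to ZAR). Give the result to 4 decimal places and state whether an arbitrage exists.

1.0000 (no arbitrage)

Around ZAR → BRL → KRW → ZAR: 1 ÷ 3.54796 × 215.594 × 0.0164567 = 1.000002
Product ≈ 1 (deviation 0.000%, within rounding noise).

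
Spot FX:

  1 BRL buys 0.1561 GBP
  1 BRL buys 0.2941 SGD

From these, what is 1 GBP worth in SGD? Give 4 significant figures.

1 GBP ÷ 0.1561 = 6.40615 BRL
6.40615 BRL × 0.2941 = 1.88405 SGD

GBP/SGD = 1.884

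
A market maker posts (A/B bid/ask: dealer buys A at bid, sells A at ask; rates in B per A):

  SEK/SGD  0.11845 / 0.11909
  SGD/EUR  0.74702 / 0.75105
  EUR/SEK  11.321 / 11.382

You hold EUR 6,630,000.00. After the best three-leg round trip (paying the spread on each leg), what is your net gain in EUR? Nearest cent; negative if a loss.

Best loop EUR → SEK → SGD → EUR:
EUR 6,630,000.00 × 11.321 (sell EUR at bid) = SEK 75,058,230.00
SEK 75,058,230.00 × 0.11845 (sell SEK at bid) = SGD 8,890,647.34
SGD 8,890,647.34 × 0.74702 (sell SGD at bid) = EUR 6,641,491.38

Net profit: EUR 11,491.38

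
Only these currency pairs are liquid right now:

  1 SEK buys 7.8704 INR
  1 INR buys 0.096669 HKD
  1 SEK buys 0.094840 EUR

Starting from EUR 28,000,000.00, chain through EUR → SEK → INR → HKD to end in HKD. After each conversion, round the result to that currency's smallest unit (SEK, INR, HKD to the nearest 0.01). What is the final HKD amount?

EUR 28,000,000.00 ÷ 0.094840 = SEK 295,234,078.45
SEK 295,234,078.45 × 7.8704 = INR 2,323,610,291.03
INR 2,323,610,291.03 × 0.096669 = HKD 224,621,083.22

HKD 224,621,083.22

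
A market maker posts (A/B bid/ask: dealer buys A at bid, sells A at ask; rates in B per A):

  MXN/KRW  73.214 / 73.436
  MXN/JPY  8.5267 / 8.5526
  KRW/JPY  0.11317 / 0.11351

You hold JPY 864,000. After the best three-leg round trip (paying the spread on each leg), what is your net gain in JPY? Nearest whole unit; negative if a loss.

Best loop JPY → KRW → MXN → JPY:
JPY 864,000 ÷ 0.11351 (buy KRW at ask) = KRW 7,611,664
KRW 7,611,664 ÷ 73.436 (buy MXN at ask) = MXN 103,650.31
MXN 103,650.31 × 8.5267 (sell MXN at bid) = JPY 883,795

Net profit: JPY 19,795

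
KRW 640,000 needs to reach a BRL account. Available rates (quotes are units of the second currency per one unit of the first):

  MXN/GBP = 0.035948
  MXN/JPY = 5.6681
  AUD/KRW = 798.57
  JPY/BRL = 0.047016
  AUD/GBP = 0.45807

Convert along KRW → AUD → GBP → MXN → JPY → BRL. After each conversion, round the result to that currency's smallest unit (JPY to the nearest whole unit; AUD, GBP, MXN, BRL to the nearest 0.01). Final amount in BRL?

KRW 640,000 ÷ 798.57 = AUD 801.43
AUD 801.43 × 0.45807 = GBP 367.11
GBP 367.11 ÷ 0.035948 = MXN 10,212.25
MXN 10,212.25 × 5.6681 = JPY 57,884
JPY 57,884 × 0.047016 = BRL 2,721.47

BRL 2,721.47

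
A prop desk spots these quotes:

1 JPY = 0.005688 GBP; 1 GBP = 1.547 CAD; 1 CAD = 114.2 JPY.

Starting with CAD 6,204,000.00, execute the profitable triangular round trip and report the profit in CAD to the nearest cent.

Profitable loop is CAD → JPY → GBP → CAD:
CAD 6,204,000.00 × 114.2 = JPY 708,496,800
JPY 708,496,800 × 0.005688 = GBP 4,029,929.80
GBP 4,029,929.80 × 1.547 = CAD 6,234,301.40
Profit = CAD 6,234,301.40 − CAD 6,204,000.00

Profit: CAD 30,301.40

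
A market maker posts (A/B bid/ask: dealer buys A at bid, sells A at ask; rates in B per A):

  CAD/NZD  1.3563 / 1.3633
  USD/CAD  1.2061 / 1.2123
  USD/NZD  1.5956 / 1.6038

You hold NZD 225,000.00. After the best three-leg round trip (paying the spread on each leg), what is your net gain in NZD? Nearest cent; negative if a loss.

Best loop NZD → USD → CAD → NZD:
NZD 225,000.00 ÷ 1.6038 (buy USD at ask) = USD 140,291.81
USD 140,291.81 × 1.2061 (sell USD at bid) = CAD 169,205.95
CAD 169,205.95 × 1.3563 (sell CAD at bid) = NZD 229,494.03

Net profit: NZD 4,494.03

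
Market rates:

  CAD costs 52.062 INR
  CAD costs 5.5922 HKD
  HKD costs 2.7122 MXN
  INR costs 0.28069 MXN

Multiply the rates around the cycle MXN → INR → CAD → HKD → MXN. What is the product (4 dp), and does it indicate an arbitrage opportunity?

Around MXN → INR → CAD → HKD → MXN: 1 ÷ 0.28069 ÷ 52.062 × 5.5922 × 2.7122 = 1.037903
Product > 1; profitable direction is MXN → INR → CAD → HKD → MXN.

1.0379 (arbitrage exists)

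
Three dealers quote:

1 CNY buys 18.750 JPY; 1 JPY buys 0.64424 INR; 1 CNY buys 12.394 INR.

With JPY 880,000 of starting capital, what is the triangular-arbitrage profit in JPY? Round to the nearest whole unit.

Profitable loop is JPY → CNY → INR → JPY:
JPY 880,000 ÷ 18.750 = CNY 46,933.33
CNY 46,933.33 × 12.394 = INR 581,691.73
INR 581,691.73 ÷ 0.64424 = JPY 902,912
Profit = JPY 902,912 − JPY 880,000

Profit: JPY 22,912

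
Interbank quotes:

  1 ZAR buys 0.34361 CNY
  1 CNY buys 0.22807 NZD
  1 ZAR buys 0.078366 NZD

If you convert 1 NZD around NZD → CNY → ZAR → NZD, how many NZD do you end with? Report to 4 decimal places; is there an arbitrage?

1.0000 (no arbitrage)

Around NZD → CNY → ZAR → NZD: 1 ÷ 0.22807 ÷ 0.34361 × 0.078366 = 0.999986
Product ≈ 1 (deviation 0.001%, within rounding noise).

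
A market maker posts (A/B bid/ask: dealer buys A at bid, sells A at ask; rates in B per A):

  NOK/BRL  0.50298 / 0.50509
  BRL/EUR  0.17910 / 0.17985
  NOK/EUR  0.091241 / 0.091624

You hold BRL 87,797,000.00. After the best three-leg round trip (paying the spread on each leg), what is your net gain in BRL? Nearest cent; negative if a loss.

Best loop BRL → NOK → EUR → BRL:
BRL 87,797,000.00 ÷ 0.50509 (buy NOK at ask) = NOK 173,824,466.93
NOK 173,824,466.93 × 0.091241 (sell NOK at bid) = EUR 15,859,918.19
EUR 15,859,918.19 ÷ 0.17985 (buy BRL at ask) = BRL 88,184,143.38

Net profit: BRL 387,143.38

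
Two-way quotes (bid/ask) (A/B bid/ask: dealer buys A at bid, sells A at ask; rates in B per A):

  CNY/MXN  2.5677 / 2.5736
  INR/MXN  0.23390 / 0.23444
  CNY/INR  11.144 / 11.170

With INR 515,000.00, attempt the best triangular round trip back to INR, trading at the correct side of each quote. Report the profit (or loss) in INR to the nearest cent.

Net profit: INR 6,599.91

Best loop INR → MXN → CNY → INR:
INR 515,000.00 × 0.23390 (sell INR at bid) = MXN 120,458.50
MXN 120,458.50 ÷ 2.5736 (buy CNY at ask) = CNY 46,805.45
CNY 46,805.45 × 11.144 (sell CNY at bid) = INR 521,599.91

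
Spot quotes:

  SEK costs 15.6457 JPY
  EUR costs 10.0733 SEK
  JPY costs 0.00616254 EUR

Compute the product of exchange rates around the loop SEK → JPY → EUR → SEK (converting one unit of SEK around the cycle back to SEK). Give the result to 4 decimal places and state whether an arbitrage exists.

Around SEK → JPY → EUR → SEK: 1 × 15.6457 × 0.00616254 × 10.0733 = 0.971240
Product < 1; profitable direction is SEK → EUR → JPY → SEK.

0.9712 (arbitrage exists)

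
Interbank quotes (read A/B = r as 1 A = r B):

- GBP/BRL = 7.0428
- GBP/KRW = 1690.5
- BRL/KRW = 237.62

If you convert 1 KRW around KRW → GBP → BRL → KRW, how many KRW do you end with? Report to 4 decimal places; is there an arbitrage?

0.9899 (arbitrage exists)

Around KRW → GBP → BRL → KRW: 1 ÷ 1690.5 × 7.0428 × 237.62 = 0.989950
Product < 1; profitable direction is KRW → BRL → GBP → KRW.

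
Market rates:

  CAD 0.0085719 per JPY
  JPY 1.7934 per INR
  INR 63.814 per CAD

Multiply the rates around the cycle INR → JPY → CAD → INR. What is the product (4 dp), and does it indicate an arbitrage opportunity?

Around INR → JPY → CAD → INR: 1 × 1.7934 × 0.0085719 × 63.814 = 0.981003
Product < 1; profitable direction is INR → CAD → JPY → INR.

0.9810 (arbitrage exists)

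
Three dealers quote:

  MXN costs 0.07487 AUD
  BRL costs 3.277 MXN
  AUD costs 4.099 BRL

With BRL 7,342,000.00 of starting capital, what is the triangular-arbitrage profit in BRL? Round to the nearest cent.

Profit: BRL 41,743.01

Profitable loop is BRL → MXN → AUD → BRL:
BRL 7,342,000.00 × 3.277 = MXN 24,059,734.00
MXN 24,059,734.00 × 0.07487 = AUD 1,801,352.28
AUD 1,801,352.28 × 4.099 = BRL 7,383,743.01
Profit = BRL 7,383,743.01 − BRL 7,342,000.00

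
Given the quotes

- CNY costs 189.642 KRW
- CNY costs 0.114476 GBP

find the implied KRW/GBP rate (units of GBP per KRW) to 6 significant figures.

KRW/GBP = 0.000603643

1 KRW ÷ 189.642 = 0.00527309 CNY
0.00527309 CNY × 0.114476 = 0.000603643 GBP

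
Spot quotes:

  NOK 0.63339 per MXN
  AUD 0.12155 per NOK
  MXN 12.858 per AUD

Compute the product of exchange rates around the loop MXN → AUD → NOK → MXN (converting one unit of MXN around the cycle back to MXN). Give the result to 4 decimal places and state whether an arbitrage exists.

Around MXN → AUD → NOK → MXN: 1 ÷ 12.858 ÷ 0.12155 ÷ 0.63339 = 1.010184
Product > 1; profitable direction is MXN → AUD → NOK → MXN.

1.0102 (arbitrage exists)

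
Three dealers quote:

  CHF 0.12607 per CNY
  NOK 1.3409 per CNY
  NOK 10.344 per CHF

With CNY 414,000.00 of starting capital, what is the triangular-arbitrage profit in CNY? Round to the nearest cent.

Profitable loop is CNY → NOK → CHF → CNY:
CNY 414,000.00 × 1.3409 = NOK 555,132.60
NOK 555,132.60 ÷ 10.344 = CHF 53,667.11
CHF 53,667.11 ÷ 0.12607 = CNY 425,692.96
Profit = CNY 425,692.96 − CNY 414,000.00

Profit: CNY 11,692.96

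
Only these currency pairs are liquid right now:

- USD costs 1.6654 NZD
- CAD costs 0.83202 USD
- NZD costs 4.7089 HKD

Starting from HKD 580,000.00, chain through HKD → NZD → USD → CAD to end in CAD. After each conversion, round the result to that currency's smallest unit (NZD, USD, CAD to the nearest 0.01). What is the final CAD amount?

HKD 580,000.00 ÷ 4.7089 = NZD 123,171.02
NZD 123,171.02 ÷ 1.6654 = USD 73,958.82
USD 73,958.82 ÷ 0.83202 = CAD 88,890.68

CAD 88,890.68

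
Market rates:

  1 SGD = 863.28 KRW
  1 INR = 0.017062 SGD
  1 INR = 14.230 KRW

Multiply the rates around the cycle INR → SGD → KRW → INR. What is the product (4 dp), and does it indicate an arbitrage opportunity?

Around INR → SGD → KRW → INR: 1 × 0.017062 × 863.28 ÷ 14.230 = 1.035087
Product > 1; profitable direction is INR → SGD → KRW → INR.

1.0351 (arbitrage exists)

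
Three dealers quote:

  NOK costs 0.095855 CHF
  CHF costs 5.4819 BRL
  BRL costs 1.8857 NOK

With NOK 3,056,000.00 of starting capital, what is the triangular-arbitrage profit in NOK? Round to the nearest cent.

Profitable loop is NOK → BRL → CHF → NOK:
NOK 3,056,000.00 ÷ 1.8857 = BRL 1,620,618.34
BRL 1,620,618.34 ÷ 5.4819 = CHF 295,630.77
CHF 295,630.77 ÷ 0.095855 = NOK 3,084,145.57
Profit = NOK 3,084,145.57 − NOK 3,056,000.00

Profit: NOK 28,145.57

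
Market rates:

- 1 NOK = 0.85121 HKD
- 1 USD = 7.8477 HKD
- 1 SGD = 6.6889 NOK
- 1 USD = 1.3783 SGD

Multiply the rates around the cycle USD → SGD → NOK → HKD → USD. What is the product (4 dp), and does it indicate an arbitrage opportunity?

Around USD → SGD → NOK → HKD → USD: 1 × 1.3783 × 6.6889 × 0.85121 ÷ 7.8477 = 0.999983
Product ≈ 1 (deviation 0.002%, within rounding noise).

1.0000 (no arbitrage)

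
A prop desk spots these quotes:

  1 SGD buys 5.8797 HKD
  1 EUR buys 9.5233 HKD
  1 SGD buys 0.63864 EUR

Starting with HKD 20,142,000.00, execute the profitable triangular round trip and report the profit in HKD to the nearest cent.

Profitable loop is HKD → SGD → EUR → HKD:
HKD 20,142,000.00 ÷ 5.8797 = SGD 3,425,684.98
SGD 3,425,684.98 × 0.63864 = EUR 2,187,779.46
EUR 2,187,779.46 × 9.5233 = HKD 20,834,880.11
Profit = HKD 20,834,880.11 − HKD 20,142,000.00

Profit: HKD 692,880.11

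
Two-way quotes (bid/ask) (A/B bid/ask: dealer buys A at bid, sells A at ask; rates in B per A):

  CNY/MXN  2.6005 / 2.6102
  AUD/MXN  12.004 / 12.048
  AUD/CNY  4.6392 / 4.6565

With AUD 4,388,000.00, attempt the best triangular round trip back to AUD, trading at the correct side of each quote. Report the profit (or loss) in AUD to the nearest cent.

Net profit: AUD 5,914.62

Best loop AUD → CNY → MXN → AUD:
AUD 4,388,000.00 × 4.6392 (sell AUD at bid) = CNY 20,356,809.60
CNY 20,356,809.60 × 2.6005 (sell CNY at bid) = MXN 52,937,883.36
MXN 52,937,883.36 ÷ 12.048 (buy AUD at ask) = AUD 4,393,914.62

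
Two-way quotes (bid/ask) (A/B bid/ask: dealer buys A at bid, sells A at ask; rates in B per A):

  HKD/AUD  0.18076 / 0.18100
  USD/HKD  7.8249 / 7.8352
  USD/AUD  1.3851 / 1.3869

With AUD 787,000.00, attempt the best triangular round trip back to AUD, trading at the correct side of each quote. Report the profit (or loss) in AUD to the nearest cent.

Best loop AUD → USD → HKD → AUD:
AUD 787,000.00 ÷ 1.3869 (buy USD at ask) = USD 567,452.59
USD 567,452.59 × 7.8249 (sell USD at bid) = HKD 4,440,259.79
HKD 4,440,259.79 × 0.18076 (sell HKD at bid) = AUD 802,621.36

Net profit: AUD 15,621.36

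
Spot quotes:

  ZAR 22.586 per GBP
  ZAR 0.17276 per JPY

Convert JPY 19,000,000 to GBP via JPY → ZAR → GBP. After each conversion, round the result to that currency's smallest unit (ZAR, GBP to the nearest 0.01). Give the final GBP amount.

JPY 19,000,000 × 0.17276 = ZAR 3,282,440.00
ZAR 3,282,440.00 ÷ 22.586 = GBP 145,330.74

GBP 145,330.74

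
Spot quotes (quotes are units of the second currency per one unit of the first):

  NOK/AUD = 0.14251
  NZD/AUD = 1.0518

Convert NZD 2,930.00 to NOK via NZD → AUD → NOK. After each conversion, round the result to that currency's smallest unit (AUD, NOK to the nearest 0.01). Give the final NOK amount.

NOK 21,624.94

NZD 2,930.00 × 1.0518 = AUD 3,081.77
AUD 3,081.77 ÷ 0.14251 = NOK 21,624.94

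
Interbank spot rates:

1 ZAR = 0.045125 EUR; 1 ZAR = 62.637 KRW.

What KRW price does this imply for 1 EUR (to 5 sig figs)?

1 EUR ÷ 0.045125 = 22.1607 ZAR
22.1607 ZAR × 62.637 = 1388.08 KRW

EUR/KRW = 1388.1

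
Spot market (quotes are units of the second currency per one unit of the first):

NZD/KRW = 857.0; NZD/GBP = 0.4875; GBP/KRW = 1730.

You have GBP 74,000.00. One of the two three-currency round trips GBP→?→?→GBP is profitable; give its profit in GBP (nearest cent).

Profitable loop is GBP → NZD → KRW → GBP:
GBP 74,000.00 ÷ 0.4875 = NZD 151,794.87
NZD 151,794.87 × 857.0 = KRW 130,088,205
KRW 130,088,205 ÷ 1730 = GBP 75,195.49
Profit = GBP 75,195.49 − GBP 74,000.00

Profit: GBP 1,195.49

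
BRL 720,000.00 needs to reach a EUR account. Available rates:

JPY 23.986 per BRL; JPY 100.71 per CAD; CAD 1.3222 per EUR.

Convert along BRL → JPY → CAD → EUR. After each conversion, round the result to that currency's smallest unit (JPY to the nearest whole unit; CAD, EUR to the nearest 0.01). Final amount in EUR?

BRL 720,000.00 × 23.986 = JPY 17,269,920
JPY 17,269,920 ÷ 100.71 = CAD 171,481.68
CAD 171,481.68 ÷ 1.3222 = EUR 129,694.21

EUR 129,694.21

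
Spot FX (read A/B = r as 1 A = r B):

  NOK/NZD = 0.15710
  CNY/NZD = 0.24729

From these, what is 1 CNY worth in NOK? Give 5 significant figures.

1 CNY × 0.24729 = 0.24729 NZD
0.24729 NZD ÷ 0.15710 = 1.57409 NOK

CNY/NOK = 1.5741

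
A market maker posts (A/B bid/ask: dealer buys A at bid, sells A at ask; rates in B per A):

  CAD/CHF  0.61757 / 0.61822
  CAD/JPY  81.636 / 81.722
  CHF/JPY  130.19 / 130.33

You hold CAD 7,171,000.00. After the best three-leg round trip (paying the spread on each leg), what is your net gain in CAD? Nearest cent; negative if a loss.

Best loop CAD → JPY → CHF → CAD:
CAD 7,171,000.00 × 81.636 (sell CAD at bid) = JPY 585,411,756
JPY 585,411,756 ÷ 130.33 (buy CHF at ask) = CHF 4,491,765.18
CHF 4,491,765.18 ÷ 0.61822 (buy CAD at ask) = CAD 7,265,641.97

Net profit: CAD 94,641.97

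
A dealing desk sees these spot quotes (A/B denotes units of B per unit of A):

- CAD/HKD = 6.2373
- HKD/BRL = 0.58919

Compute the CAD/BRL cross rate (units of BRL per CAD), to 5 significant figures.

1 CAD × 6.2373 = 6.2373 HKD
6.2373 HKD × 0.58919 = 3.67495 BRL

CAD/BRL = 3.6750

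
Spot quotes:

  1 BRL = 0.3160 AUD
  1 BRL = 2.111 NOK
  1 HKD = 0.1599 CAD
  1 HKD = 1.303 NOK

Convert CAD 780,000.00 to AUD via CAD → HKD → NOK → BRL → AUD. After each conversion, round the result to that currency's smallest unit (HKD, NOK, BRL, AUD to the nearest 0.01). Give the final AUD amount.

AUD 951,457.52

CAD 780,000.00 ÷ 0.1599 = HKD 4,878,048.78
HKD 4,878,048.78 × 1.303 = NOK 6,356,097.56
NOK 6,356,097.56 ÷ 2.111 = BRL 3,010,941.53
BRL 3,010,941.53 × 0.3160 = AUD 951,457.52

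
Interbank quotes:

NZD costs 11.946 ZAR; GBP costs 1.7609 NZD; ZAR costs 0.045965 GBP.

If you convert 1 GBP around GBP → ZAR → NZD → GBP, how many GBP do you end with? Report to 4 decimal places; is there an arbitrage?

Around GBP → ZAR → NZD → GBP: 1 ÷ 0.045965 ÷ 11.946 ÷ 1.7609 = 1.034226
Product > 1; profitable direction is GBP → ZAR → NZD → GBP.

1.0342 (arbitrage exists)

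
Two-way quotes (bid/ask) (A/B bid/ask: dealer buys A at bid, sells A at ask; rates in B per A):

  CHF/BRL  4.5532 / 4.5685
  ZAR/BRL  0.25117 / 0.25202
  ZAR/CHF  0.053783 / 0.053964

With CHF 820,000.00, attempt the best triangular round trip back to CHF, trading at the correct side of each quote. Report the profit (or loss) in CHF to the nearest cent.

Best loop CHF → ZAR → BRL → CHF:
CHF 820,000.00 ÷ 0.053964 (buy ZAR at ask) = ZAR 15,195,315.40
ZAR 15,195,315.40 × 0.25117 (sell ZAR at bid) = BRL 3,816,607.37
BRL 3,816,607.37 ÷ 4.5685 (buy CHF at ask) = CHF 835,418.05

Net profit: CHF 15,418.05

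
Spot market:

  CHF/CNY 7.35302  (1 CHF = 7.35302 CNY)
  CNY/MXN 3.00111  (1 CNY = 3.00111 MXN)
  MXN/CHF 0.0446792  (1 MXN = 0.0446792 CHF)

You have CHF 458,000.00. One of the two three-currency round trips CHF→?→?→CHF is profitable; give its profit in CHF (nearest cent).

Profit: CHF 6,528.57

Profitable loop is CHF → MXN → CNY → CHF:
CHF 458,000.00 ÷ 0.0446792 = MXN 10,250,854.98
MXN 10,250,854.98 ÷ 3.00111 = CNY 3,415,687.86
CNY 3,415,687.86 ÷ 7.35302 = CHF 464,528.57
Profit = CHF 464,528.57 − CHF 458,000.00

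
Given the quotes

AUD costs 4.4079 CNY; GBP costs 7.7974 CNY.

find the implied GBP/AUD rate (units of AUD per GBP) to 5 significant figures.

GBP/AUD = 1.7690

1 GBP × 7.7974 = 7.7974 CNY
7.7974 CNY ÷ 4.4079 = 1.76896 AUD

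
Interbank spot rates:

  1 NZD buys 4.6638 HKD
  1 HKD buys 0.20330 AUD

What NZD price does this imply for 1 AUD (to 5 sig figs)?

1 AUD ÷ 0.20330 = 4.91884 HKD
4.91884 HKD ÷ 4.6638 = 1.05468 NZD

AUD/NZD = 1.0547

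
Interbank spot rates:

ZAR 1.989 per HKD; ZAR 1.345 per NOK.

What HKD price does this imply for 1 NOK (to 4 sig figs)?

1 NOK × 1.345 = 1.345 ZAR
1.345 ZAR ÷ 1.989 = 0.676219 HKD

NOK/HKD = 0.6762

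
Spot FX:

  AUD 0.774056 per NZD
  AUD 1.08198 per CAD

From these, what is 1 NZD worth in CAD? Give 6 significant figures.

1 NZD × 0.774056 = 0.774056 AUD
0.774056 AUD ÷ 1.08198 = 0.715407 CAD

NZD/CAD = 0.715407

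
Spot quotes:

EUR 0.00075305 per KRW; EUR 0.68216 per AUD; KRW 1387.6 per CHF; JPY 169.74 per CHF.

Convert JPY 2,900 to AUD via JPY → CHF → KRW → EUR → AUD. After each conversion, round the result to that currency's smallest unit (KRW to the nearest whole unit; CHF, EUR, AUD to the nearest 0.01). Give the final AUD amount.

AUD 26.17

JPY 2,900 ÷ 169.74 = CHF 17.08
CHF 17.08 × 1387.6 = KRW 23,700
KRW 23,700 × 0.00075305 = EUR 17.85
EUR 17.85 ÷ 0.68216 = AUD 26.17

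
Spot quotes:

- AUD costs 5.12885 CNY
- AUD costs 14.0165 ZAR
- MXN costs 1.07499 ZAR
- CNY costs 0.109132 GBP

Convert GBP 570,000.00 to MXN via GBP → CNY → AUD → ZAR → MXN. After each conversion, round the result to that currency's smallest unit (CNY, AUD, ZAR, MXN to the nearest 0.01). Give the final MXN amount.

MXN 13,278,160.10

GBP 570,000.00 ÷ 0.109132 = CNY 5,223,032.66
CNY 5,223,032.66 ÷ 5.12885 = AUD 1,018,363.31
AUD 1,018,363.31 × 14.0165 = ZAR 14,273,889.33
ZAR 14,273,889.33 ÷ 1.07499 = MXN 13,278,160.10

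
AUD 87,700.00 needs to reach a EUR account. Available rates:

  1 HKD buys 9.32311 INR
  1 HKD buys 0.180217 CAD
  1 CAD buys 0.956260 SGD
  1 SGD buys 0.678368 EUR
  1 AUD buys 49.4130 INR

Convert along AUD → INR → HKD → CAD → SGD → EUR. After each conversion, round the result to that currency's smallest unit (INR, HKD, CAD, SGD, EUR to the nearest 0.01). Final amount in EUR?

EUR 54,339.69

AUD 87,700.00 × 49.4130 = INR 4,333,520.10
INR 4,333,520.10 ÷ 9.32311 = HKD 464,814.86
HKD 464,814.86 × 0.180217 = CAD 83,767.54
CAD 83,767.54 × 0.956260 = SGD 80,103.55
SGD 80,103.55 × 0.678368 = EUR 54,339.69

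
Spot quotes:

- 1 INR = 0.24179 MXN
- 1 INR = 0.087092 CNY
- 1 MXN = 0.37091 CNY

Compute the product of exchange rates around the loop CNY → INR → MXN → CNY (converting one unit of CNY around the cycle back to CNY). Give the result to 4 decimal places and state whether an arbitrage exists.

1.0297 (arbitrage exists)

Around CNY → INR → MXN → CNY: 1 ÷ 0.087092 × 0.24179 × 0.37091 = 1.029742
Product > 1; profitable direction is CNY → INR → MXN → CNY.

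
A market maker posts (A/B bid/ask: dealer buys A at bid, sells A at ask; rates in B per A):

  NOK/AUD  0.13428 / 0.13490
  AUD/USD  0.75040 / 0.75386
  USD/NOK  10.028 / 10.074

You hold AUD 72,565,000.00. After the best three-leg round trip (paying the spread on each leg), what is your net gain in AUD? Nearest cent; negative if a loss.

Net profit: AUD 758,921.34

Best loop AUD → USD → NOK → AUD:
AUD 72,565,000.00 × 0.75040 (sell AUD at bid) = USD 54,452,776.00
USD 54,452,776.00 × 10.028 (sell USD at bid) = NOK 546,052,437.73
NOK 546,052,437.73 × 0.13428 (sell NOK at bid) = AUD 73,323,921.34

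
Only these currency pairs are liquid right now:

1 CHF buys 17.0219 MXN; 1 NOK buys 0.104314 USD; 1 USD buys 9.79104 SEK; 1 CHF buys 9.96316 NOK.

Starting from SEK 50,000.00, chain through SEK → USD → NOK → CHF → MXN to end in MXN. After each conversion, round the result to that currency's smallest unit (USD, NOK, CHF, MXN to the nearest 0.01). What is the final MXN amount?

SEK 50,000.00 ÷ 9.79104 = USD 5,106.71
USD 5,106.71 ÷ 0.104314 = NOK 48,955.17
NOK 48,955.17 ÷ 9.96316 = CHF 4,913.62
CHF 4,913.62 × 17.0219 = MXN 83,639.15

MXN 83,639.15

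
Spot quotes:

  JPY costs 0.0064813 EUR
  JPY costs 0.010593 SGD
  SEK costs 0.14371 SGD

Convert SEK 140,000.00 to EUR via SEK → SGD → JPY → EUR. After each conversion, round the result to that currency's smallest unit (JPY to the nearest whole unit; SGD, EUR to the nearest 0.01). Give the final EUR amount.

EUR 12,310.00

SEK 140,000.00 × 0.14371 = SGD 20,119.40
SGD 20,119.40 ÷ 0.010593 = JPY 1,899,311
JPY 1,899,311 × 0.0064813 = EUR 12,310.00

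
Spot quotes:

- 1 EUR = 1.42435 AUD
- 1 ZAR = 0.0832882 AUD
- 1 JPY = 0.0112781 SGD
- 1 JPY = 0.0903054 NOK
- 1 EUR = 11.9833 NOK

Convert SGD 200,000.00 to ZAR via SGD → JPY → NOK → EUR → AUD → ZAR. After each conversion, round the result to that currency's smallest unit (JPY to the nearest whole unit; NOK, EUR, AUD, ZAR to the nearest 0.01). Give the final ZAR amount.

SGD 200,000.00 ÷ 0.0112781 = JPY 17,733,483
JPY 17,733,483 × 0.0903054 = NOK 1,601,429.28
NOK 1,601,429.28 ÷ 11.9833 = EUR 133,638.42
EUR 133,638.42 × 1.42435 = AUD 190,347.88
AUD 190,347.88 ÷ 0.0832882 = ZAR 2,285,412.34

ZAR 2,285,412.34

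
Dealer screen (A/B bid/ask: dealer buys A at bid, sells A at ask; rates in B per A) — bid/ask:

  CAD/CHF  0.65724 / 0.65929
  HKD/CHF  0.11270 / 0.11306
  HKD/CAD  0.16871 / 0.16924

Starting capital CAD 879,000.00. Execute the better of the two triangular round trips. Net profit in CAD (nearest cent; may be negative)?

Best loop CAD → HKD → CHF → CAD:
CAD 879,000.00 ÷ 0.16924 (buy HKD at ask) = HKD 5,193,807.61
HKD 5,193,807.61 × 0.11270 (sell HKD at bid) = CHF 585,342.12
CHF 585,342.12 ÷ 0.65929 (buy CAD at ask) = CAD 887,837.09

Net profit: CAD 8,837.09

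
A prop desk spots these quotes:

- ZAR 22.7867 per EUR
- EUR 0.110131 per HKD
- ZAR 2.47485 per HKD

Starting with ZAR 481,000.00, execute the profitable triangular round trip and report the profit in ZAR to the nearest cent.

Profitable loop is ZAR → HKD → EUR → ZAR:
ZAR 481,000.00 ÷ 2.47485 = HKD 194,355.21
HKD 194,355.21 × 0.110131 = EUR 21,404.53
EUR 21,404.53 × 22.7867 = ZAR 487,738.70
Profit = ZAR 487,738.70 − ZAR 481,000.00

Profit: ZAR 6,738.70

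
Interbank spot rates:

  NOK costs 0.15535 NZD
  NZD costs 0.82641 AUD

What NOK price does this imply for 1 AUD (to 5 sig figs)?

1 AUD ÷ 0.82641 = 1.21005 NZD
1.21005 NZD ÷ 0.15535 = 7.78921 NOK

AUD/NOK = 7.7892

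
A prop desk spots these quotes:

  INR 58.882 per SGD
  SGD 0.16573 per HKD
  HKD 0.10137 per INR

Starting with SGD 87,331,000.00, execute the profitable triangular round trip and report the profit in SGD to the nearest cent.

Profit: SGD 951,638.29

Profitable loop is SGD → HKD → INR → SGD:
SGD 87,331,000.00 ÷ 0.16573 = HKD 526,947,444.64
HKD 526,947,444.64 ÷ 0.10137 = INR 5,198,258,307.57
INR 5,198,258,307.57 ÷ 58.882 = SGD 88,282,638.29
Profit = SGD 88,282,638.29 − SGD 87,331,000.00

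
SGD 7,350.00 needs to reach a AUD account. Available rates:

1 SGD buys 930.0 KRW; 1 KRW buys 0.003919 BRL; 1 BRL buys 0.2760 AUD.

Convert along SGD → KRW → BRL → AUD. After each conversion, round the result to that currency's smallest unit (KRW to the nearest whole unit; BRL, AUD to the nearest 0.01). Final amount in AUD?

AUD 7,393.58

SGD 7,350.00 × 930.0 = KRW 6,835,500
KRW 6,835,500 × 0.003919 = BRL 26,788.32
BRL 26,788.32 × 0.2760 = AUD 7,393.58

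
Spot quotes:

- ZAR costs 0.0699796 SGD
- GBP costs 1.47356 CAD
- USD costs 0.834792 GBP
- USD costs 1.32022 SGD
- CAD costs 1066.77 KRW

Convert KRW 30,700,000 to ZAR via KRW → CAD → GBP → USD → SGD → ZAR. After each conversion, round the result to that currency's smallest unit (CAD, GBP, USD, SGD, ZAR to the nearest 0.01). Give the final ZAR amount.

ZAR 441,363.48

KRW 30,700,000 ÷ 1066.77 = CAD 28,778.46
CAD 28,778.46 ÷ 1.47356 = GBP 19,529.89
GBP 19,529.89 ÷ 0.834792 = USD 23,394.92
USD 23,394.92 × 1.32022 = SGD 30,886.44
SGD 30,886.44 ÷ 0.0699796 = ZAR 441,363.48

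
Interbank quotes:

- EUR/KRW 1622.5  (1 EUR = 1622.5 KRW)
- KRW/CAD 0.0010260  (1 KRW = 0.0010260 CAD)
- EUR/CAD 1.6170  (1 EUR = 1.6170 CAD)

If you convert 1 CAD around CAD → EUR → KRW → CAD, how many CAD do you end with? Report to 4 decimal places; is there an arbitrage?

1.0295 (arbitrage exists)

Around CAD → EUR → KRW → CAD: 1 ÷ 1.6170 × 1622.5 × 0.0010260 = 1.029490
Product > 1; profitable direction is CAD → EUR → KRW → CAD.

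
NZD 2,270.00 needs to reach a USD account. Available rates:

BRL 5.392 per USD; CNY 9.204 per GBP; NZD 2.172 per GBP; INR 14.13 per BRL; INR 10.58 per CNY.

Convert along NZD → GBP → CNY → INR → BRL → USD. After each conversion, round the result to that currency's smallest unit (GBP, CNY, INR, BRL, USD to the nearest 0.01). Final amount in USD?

NZD 2,270.00 ÷ 2.172 = GBP 1,045.12
GBP 1,045.12 × 9.204 = CNY 9,619.28
CNY 9,619.28 × 10.58 = INR 101,771.98
INR 101,771.98 ÷ 14.13 = BRL 7,202.55
BRL 7,202.55 ÷ 5.392 = USD 1,335.78

USD 1,335.78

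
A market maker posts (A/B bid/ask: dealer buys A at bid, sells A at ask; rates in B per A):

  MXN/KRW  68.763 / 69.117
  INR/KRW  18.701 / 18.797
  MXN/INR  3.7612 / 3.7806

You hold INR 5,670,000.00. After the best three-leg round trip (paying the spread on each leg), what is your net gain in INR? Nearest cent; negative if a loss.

Net profit: INR 100,181.01

Best loop INR → KRW → MXN → INR:
INR 5,670,000.00 × 18.701 (sell INR at bid) = KRW 106,034,670
KRW 106,034,670 ÷ 69.117 (buy MXN at ask) = MXN 1,534,132.99
MXN 1,534,132.99 × 3.7612 (sell MXN at bid) = INR 5,770,181.01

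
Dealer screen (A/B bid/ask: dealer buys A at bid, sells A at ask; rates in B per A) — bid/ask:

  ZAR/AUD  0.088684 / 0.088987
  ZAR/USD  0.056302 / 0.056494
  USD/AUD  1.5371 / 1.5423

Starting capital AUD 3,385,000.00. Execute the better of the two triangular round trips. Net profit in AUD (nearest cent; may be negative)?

Best loop AUD → USD → ZAR → AUD:
AUD 3,385,000.00 ÷ 1.5423 (buy USD at ask) = USD 2,194,774.04
USD 2,194,774.04 ÷ 0.056494 (buy ZAR at ask) = ZAR 38,849,683.84
ZAR 38,849,683.84 × 0.088684 (sell ZAR at bid) = AUD 3,445,345.36

Net profit: AUD 60,345.36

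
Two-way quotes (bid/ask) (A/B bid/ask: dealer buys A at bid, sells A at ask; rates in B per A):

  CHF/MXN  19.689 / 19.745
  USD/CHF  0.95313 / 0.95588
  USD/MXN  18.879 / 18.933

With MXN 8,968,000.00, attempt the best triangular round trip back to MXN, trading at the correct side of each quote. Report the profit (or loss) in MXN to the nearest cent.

Best loop MXN → CHF → USD → MXN:
MXN 8,968,000.00 ÷ 19.745 (buy CHF at ask) = CHF 454,190.93
CHF 454,190.93 ÷ 0.95588 (buy USD at ask) = USD 475,154.76
USD 475,154.76 × 18.879 (sell USD at bid) = MXN 8,970,446.76

Net profit: MXN 2,446.76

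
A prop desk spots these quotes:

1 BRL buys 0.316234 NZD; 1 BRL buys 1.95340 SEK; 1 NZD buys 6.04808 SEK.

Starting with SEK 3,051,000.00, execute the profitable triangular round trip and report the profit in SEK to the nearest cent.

Profit: SEK 65,070.70

Profitable loop is SEK → NZD → BRL → SEK:
SEK 3,051,000.00 ÷ 6.04808 = NZD 504,457.61
NZD 504,457.61 ÷ 0.316234 = BRL 1,595,203.59
BRL 1,595,203.59 × 1.95340 = SEK 3,116,070.70
Profit = SEK 3,116,070.70 − SEK 3,051,000.00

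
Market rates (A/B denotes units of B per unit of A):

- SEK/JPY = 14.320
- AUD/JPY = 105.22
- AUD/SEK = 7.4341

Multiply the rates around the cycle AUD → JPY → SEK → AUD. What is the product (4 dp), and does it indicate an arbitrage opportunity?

Around AUD → JPY → SEK → AUD: 1 × 105.22 ÷ 14.320 ÷ 7.4341 = 0.988387
Product < 1; profitable direction is AUD → SEK → JPY → AUD.

0.9884 (arbitrage exists)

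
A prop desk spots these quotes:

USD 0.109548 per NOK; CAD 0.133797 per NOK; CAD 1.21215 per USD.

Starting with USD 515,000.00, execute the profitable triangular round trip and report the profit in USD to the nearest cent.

Profit: USD 3,910.89

Profitable loop is USD → NOK → CAD → USD:
USD 515,000.00 ÷ 0.109548 = NOK 4,701,135.58
NOK 4,701,135.58 × 0.133797 = CAD 628,997.84
CAD 628,997.84 ÷ 1.21215 = USD 518,910.89
Profit = USD 518,910.89 − USD 515,000.00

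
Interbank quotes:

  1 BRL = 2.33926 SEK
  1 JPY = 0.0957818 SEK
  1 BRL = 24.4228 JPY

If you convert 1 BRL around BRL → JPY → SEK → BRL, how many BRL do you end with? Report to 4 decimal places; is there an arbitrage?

1.0000 (no arbitrage)

Around BRL → JPY → SEK → BRL: 1 × 24.4228 × 0.0957818 ÷ 2.33926 = 1.000000
Product ≈ 1 (deviation 0.000%, within rounding noise).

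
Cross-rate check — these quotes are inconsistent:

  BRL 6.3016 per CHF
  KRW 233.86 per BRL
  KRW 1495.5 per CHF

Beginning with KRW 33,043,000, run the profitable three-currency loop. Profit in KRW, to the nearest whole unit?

Profit: KRW 488,973

Profitable loop is KRW → BRL → CHF → KRW:
KRW 33,043,000 ÷ 233.86 = BRL 141,293.94
BRL 141,293.94 ÷ 6.3016 = CHF 22,421.91
CHF 22,421.91 × 1495.5 = KRW 33,531,973
Profit = KRW 33,531,973 − KRW 33,043,000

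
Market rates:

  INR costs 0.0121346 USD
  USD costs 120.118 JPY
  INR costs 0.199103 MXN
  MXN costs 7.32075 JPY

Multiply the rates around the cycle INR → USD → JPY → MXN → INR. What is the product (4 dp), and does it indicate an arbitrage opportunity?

Around INR → USD → JPY → MXN → INR: 1 × 0.0121346 × 120.118 ÷ 7.32075 ÷ 0.199103 = 1.000000
Product ≈ 1 (deviation 0.000%, within rounding noise).

1.0000 (no arbitrage)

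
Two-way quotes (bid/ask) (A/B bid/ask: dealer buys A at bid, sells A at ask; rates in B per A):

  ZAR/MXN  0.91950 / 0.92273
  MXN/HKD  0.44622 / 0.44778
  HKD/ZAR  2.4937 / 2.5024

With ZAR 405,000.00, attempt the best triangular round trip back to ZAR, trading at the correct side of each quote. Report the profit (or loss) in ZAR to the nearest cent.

Best loop ZAR → MXN → HKD → ZAR:
ZAR 405,000.00 × 0.91950 (sell ZAR at bid) = MXN 372,397.50
MXN 372,397.50 × 0.44622 (sell MXN at bid) = HKD 166,171.21
HKD 166,171.21 × 2.4937 (sell HKD at bid) = ZAR 414,381.15

Net profit: ZAR 9,381.15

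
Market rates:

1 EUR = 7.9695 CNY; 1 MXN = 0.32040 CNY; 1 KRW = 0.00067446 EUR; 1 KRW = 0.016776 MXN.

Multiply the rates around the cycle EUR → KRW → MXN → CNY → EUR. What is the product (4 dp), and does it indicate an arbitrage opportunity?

Around EUR → KRW → MXN → CNY → EUR: 1 ÷ 0.00067446 × 0.016776 × 0.32040 ÷ 7.9695 = 0.999985
Product ≈ 1 (deviation 0.001%, within rounding noise).

1.0000 (no arbitrage)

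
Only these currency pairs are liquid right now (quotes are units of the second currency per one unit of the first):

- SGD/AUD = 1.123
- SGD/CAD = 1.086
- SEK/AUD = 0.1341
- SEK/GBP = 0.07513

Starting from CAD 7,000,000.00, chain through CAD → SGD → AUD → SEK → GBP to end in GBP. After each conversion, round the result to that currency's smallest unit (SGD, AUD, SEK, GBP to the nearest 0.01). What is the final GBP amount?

GBP 4,055,389.59

CAD 7,000,000.00 ÷ 1.086 = SGD 6,445,672.19
SGD 6,445,672.19 × 1.123 = AUD 7,238,489.87
AUD 7,238,489.87 ÷ 0.1341 = SEK 53,978,298.81
SEK 53,978,298.81 × 0.07513 = GBP 4,055,389.59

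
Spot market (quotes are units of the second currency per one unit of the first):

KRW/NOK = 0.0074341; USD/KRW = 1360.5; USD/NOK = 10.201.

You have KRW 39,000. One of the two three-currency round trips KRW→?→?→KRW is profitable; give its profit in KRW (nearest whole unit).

Profit: KRW 335

Profitable loop is KRW → USD → NOK → KRW:
KRW 39,000 ÷ 1360.5 = USD 28.67
USD 28.67 × 10.201 = NOK 292.42
NOK 292.42 ÷ 0.0074341 = KRW 39,335
Profit = KRW 39,335 − KRW 39,000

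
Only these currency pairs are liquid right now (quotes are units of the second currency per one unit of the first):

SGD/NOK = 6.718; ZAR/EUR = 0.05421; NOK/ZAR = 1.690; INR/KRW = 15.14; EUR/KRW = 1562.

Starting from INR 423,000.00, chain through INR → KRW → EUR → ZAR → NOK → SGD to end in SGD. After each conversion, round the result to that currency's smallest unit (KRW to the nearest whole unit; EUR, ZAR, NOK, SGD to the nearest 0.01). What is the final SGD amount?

INR 423,000.00 × 15.14 = KRW 6,404,220
KRW 6,404,220 ÷ 1562 = EUR 4,100.01
EUR 4,100.01 ÷ 0.05421 = ZAR 75,631.99
ZAR 75,631.99 ÷ 1.690 = NOK 44,752.66
NOK 44,752.66 ÷ 6.718 = SGD 6,661.60

SGD 6,661.60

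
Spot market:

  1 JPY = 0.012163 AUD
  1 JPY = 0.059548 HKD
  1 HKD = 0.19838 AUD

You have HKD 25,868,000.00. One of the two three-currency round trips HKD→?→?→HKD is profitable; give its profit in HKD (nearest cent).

Profitable loop is HKD → JPY → AUD → HKD:
HKD 25,868,000.00 ÷ 0.059548 = JPY 434,405,857
JPY 434,405,857 × 0.012163 = AUD 5,283,678.44
AUD 5,283,678.44 ÷ 0.19838 = HKD 26,634,128.66
Profit = HKD 26,634,128.66 − HKD 25,868,000.00

Profit: HKD 766,128.66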